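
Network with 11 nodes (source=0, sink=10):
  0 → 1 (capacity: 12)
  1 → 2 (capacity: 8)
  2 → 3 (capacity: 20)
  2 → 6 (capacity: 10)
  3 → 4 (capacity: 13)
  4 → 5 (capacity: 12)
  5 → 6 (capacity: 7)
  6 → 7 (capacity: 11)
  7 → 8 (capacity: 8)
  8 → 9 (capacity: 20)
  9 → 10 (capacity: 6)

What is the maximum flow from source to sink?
Maximum flow = 6

Max flow: 6

Flow assignment:
  0 → 1: 6/12
  1 → 2: 6/8
  2 → 6: 6/10
  6 → 7: 6/11
  7 → 8: 6/8
  8 → 9: 6/20
  9 → 10: 6/6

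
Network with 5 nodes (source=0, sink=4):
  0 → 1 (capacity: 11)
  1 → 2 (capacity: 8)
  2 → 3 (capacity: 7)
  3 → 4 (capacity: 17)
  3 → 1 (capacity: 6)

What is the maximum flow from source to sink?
Maximum flow = 7

Max flow: 7

Flow assignment:
  0 → 1: 7/11
  1 → 2: 7/8
  2 → 3: 7/7
  3 → 4: 7/17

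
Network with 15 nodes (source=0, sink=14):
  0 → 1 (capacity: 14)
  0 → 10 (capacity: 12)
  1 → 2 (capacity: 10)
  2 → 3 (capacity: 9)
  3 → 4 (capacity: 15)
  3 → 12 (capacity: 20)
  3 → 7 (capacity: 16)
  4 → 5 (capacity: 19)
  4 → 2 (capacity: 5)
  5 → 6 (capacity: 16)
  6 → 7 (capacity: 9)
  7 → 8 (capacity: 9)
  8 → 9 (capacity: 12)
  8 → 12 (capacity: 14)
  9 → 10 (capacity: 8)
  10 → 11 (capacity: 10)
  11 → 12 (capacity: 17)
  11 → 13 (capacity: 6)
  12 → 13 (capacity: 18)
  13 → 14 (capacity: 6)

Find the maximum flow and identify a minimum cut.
Max flow = 6, Min cut edges: (13,14)

Maximum flow: 6
Minimum cut: (13,14)
Partition: S = [0, 1, 2, 3, 4, 5, 6, 7, 8, 9, 10, 11, 12, 13], T = [14]

Max-flow min-cut theorem verified: both equal 6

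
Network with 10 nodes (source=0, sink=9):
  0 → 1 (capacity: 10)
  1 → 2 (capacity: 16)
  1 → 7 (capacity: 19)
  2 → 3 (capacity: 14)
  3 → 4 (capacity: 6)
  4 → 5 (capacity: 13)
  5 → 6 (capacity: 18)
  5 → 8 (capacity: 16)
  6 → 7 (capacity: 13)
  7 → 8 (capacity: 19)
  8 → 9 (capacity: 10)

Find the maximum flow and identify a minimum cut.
Max flow = 10, Min cut edges: (8,9)

Maximum flow: 10
Minimum cut: (8,9)
Partition: S = [0, 1, 2, 3, 4, 5, 6, 7, 8], T = [9]

Max-flow min-cut theorem verified: both equal 10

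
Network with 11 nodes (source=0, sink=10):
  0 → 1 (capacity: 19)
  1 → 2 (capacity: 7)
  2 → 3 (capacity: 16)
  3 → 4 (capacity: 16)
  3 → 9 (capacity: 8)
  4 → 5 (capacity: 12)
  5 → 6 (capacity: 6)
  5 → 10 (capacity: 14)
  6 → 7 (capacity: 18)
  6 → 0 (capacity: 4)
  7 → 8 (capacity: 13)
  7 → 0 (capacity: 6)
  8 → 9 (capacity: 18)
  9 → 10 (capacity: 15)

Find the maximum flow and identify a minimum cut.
Max flow = 7, Min cut edges: (1,2)

Maximum flow: 7
Minimum cut: (1,2)
Partition: S = [0, 1], T = [2, 3, 4, 5, 6, 7, 8, 9, 10]

Max-flow min-cut theorem verified: both equal 7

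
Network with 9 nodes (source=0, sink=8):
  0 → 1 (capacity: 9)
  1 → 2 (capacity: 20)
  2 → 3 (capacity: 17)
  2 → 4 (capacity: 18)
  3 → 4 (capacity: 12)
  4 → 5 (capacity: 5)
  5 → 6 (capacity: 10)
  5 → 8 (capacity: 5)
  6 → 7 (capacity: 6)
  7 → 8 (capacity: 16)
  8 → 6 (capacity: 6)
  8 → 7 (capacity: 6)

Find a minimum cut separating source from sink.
Min cut value = 5, edges: (4,5)

Min cut value: 5
Partition: S = [0, 1, 2, 3, 4], T = [5, 6, 7, 8]
Cut edges: (4,5)

By max-flow min-cut theorem, max flow = min cut = 5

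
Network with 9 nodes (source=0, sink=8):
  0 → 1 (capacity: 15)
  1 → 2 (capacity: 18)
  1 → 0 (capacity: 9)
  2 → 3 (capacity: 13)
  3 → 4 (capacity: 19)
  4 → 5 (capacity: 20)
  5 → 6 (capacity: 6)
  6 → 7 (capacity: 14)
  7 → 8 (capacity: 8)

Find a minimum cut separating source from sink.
Min cut value = 6, edges: (5,6)

Min cut value: 6
Partition: S = [0, 1, 2, 3, 4, 5], T = [6, 7, 8]
Cut edges: (5,6)

By max-flow min-cut theorem, max flow = min cut = 6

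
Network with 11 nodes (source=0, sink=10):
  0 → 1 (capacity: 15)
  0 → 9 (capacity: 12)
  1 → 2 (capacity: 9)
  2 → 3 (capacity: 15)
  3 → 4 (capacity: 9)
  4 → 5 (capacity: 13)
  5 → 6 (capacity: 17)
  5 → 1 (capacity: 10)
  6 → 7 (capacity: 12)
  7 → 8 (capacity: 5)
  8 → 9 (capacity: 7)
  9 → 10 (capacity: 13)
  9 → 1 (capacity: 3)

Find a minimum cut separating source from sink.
Min cut value = 13, edges: (9,10)

Min cut value: 13
Partition: S = [0, 1, 2, 3, 4, 5, 6, 7, 8, 9], T = [10]
Cut edges: (9,10)

By max-flow min-cut theorem, max flow = min cut = 13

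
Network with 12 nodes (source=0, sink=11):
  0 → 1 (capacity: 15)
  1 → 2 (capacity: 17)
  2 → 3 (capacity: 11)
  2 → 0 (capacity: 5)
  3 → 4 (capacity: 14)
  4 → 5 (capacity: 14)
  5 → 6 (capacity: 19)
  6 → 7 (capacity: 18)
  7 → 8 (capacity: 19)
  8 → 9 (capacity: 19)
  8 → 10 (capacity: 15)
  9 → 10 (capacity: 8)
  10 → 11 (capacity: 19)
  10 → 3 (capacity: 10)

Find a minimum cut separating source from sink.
Min cut value = 11, edges: (2,3)

Min cut value: 11
Partition: S = [0, 1, 2], T = [3, 4, 5, 6, 7, 8, 9, 10, 11]
Cut edges: (2,3)

By max-flow min-cut theorem, max flow = min cut = 11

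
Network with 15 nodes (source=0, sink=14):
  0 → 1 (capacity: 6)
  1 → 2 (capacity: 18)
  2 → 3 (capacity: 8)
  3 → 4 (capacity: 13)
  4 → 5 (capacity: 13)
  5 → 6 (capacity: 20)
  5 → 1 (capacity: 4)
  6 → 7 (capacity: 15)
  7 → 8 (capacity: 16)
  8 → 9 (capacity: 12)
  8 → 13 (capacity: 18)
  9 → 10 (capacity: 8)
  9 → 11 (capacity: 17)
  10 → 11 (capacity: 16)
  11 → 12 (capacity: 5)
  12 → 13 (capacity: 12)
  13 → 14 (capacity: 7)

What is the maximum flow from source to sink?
Maximum flow = 6

Max flow: 6

Flow assignment:
  0 → 1: 6/6
  1 → 2: 6/18
  2 → 3: 6/8
  3 → 4: 6/13
  4 → 5: 6/13
  5 → 6: 6/20
  6 → 7: 6/15
  7 → 8: 6/16
  8 → 13: 6/18
  13 → 14: 6/7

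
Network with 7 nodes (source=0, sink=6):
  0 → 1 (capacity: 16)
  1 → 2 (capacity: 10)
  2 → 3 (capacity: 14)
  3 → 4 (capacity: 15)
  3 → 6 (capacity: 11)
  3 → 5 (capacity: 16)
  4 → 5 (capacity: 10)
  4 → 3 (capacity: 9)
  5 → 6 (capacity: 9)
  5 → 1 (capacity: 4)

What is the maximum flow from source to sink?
Maximum flow = 10

Max flow: 10

Flow assignment:
  0 → 1: 10/16
  1 → 2: 10/10
  2 → 3: 10/14
  3 → 6: 10/11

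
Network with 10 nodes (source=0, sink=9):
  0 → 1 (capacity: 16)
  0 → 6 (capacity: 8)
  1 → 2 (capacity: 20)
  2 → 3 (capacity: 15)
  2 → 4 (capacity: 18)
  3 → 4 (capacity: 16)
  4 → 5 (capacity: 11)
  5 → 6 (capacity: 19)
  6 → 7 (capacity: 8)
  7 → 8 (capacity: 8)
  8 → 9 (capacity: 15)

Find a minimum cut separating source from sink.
Min cut value = 8, edges: (7,8)

Min cut value: 8
Partition: S = [0, 1, 2, 3, 4, 5, 6, 7], T = [8, 9]
Cut edges: (7,8)

By max-flow min-cut theorem, max flow = min cut = 8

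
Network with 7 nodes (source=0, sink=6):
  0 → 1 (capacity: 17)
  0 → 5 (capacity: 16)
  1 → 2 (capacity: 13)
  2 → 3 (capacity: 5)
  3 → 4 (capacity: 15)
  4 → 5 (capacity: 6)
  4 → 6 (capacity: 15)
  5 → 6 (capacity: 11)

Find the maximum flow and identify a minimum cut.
Max flow = 16, Min cut edges: (2,3), (5,6)

Maximum flow: 16
Minimum cut: (2,3), (5,6)
Partition: S = [0, 1, 2, 5], T = [3, 4, 6]

Max-flow min-cut theorem verified: both equal 16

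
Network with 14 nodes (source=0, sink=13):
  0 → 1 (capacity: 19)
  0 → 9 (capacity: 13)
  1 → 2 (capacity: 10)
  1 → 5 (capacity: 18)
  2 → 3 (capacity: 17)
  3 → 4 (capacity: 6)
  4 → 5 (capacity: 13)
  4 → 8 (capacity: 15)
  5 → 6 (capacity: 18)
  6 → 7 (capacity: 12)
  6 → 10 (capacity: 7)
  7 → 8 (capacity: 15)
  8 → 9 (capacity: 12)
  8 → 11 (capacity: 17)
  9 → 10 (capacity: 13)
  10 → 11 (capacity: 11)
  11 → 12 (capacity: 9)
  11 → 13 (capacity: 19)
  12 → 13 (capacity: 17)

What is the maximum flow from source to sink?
Maximum flow = 28

Max flow: 28

Flow assignment:
  0 → 1: 18/19
  0 → 9: 10/13
  1 → 2: 6/10
  1 → 5: 12/18
  2 → 3: 6/17
  3 → 4: 6/6
  4 → 8: 6/15
  5 → 6: 12/18
  6 → 7: 12/12
  7 → 8: 12/15
  8 → 9: 1/12
  8 → 11: 17/17
  9 → 10: 11/13
  10 → 11: 11/11
  11 → 12: 9/9
  11 → 13: 19/19
  12 → 13: 9/17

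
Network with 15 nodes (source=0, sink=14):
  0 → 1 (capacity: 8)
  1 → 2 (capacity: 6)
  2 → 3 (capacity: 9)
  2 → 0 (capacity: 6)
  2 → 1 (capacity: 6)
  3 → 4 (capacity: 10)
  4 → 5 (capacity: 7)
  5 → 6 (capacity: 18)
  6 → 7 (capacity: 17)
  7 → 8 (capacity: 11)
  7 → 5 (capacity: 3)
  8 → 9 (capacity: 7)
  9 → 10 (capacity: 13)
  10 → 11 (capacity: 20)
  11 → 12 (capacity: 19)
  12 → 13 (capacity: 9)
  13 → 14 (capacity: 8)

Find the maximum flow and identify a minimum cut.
Max flow = 6, Min cut edges: (1,2)

Maximum flow: 6
Minimum cut: (1,2)
Partition: S = [0, 1], T = [2, 3, 4, 5, 6, 7, 8, 9, 10, 11, 12, 13, 14]

Max-flow min-cut theorem verified: both equal 6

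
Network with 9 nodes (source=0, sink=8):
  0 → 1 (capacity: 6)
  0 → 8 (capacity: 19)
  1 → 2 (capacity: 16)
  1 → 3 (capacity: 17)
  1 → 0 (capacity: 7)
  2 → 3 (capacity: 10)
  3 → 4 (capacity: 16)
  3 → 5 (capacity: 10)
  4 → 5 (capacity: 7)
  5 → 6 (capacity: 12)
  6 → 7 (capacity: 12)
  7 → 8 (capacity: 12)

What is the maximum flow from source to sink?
Maximum flow = 25

Max flow: 25

Flow assignment:
  0 → 1: 6/6
  0 → 8: 19/19
  1 → 3: 6/17
  3 → 5: 6/10
  5 → 6: 6/12
  6 → 7: 6/12
  7 → 8: 6/12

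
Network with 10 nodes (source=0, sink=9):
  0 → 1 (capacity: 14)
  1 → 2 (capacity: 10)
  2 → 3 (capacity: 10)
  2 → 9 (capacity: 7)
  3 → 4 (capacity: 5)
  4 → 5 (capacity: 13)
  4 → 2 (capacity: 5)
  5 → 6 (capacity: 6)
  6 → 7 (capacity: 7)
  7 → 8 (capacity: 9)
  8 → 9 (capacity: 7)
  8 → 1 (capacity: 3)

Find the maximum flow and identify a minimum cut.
Max flow = 10, Min cut edges: (1,2)

Maximum flow: 10
Minimum cut: (1,2)
Partition: S = [0, 1], T = [2, 3, 4, 5, 6, 7, 8, 9]

Max-flow min-cut theorem verified: both equal 10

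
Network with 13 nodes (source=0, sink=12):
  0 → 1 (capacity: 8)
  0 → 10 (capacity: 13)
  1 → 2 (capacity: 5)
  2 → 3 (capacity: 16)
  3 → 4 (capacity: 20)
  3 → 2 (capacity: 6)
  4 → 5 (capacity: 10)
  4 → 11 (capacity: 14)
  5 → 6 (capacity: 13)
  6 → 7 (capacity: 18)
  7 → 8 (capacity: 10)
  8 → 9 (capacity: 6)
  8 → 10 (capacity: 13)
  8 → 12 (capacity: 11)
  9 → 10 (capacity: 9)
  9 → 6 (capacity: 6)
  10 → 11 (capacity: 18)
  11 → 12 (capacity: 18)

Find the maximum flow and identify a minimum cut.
Max flow = 18, Min cut edges: (0,10), (1,2)

Maximum flow: 18
Minimum cut: (0,10), (1,2)
Partition: S = [0, 1], T = [2, 3, 4, 5, 6, 7, 8, 9, 10, 11, 12]

Max-flow min-cut theorem verified: both equal 18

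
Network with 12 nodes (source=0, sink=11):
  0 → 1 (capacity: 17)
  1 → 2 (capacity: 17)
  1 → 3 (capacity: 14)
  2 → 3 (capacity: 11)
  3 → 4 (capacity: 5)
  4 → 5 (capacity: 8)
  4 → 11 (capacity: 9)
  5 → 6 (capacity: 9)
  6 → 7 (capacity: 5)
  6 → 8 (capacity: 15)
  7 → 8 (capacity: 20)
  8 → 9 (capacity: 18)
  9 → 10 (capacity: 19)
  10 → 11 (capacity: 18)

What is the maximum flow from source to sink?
Maximum flow = 5

Max flow: 5

Flow assignment:
  0 → 1: 5/17
  1 → 2: 5/17
  2 → 3: 5/11
  3 → 4: 5/5
  4 → 11: 5/9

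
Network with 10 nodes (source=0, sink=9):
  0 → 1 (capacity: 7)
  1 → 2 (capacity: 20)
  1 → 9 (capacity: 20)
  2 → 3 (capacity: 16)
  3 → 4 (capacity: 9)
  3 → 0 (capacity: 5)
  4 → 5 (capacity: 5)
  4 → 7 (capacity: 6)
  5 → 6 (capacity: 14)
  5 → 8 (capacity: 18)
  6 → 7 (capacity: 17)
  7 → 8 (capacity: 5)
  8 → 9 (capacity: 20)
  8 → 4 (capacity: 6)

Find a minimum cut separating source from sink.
Min cut value = 7, edges: (0,1)

Min cut value: 7
Partition: S = [0], T = [1, 2, 3, 4, 5, 6, 7, 8, 9]
Cut edges: (0,1)

By max-flow min-cut theorem, max flow = min cut = 7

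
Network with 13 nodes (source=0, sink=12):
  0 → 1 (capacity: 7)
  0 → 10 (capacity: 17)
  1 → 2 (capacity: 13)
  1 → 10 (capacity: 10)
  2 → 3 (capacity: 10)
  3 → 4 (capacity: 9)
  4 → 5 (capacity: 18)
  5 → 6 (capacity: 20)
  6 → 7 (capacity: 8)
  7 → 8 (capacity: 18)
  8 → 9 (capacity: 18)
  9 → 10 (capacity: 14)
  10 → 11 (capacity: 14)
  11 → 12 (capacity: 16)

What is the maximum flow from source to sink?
Maximum flow = 14

Max flow: 14

Flow assignment:
  0 → 10: 14/17
  10 → 11: 14/14
  11 → 12: 14/16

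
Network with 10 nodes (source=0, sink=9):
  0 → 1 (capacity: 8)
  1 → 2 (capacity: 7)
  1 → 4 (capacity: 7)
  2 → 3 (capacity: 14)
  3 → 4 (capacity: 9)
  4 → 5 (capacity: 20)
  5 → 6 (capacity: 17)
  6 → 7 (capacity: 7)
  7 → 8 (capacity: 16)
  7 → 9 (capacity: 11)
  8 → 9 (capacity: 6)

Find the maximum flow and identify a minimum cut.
Max flow = 7, Min cut edges: (6,7)

Maximum flow: 7
Minimum cut: (6,7)
Partition: S = [0, 1, 2, 3, 4, 5, 6], T = [7, 8, 9]

Max-flow min-cut theorem verified: both equal 7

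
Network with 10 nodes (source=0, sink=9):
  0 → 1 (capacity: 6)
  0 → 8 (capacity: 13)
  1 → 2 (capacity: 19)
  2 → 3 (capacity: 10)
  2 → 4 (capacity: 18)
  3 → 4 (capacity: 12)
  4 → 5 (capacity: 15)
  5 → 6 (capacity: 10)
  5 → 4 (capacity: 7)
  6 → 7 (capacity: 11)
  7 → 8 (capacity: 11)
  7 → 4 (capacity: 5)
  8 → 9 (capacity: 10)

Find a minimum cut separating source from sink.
Min cut value = 10, edges: (8,9)

Min cut value: 10
Partition: S = [0, 1, 2, 3, 4, 5, 6, 7, 8], T = [9]
Cut edges: (8,9)

By max-flow min-cut theorem, max flow = min cut = 10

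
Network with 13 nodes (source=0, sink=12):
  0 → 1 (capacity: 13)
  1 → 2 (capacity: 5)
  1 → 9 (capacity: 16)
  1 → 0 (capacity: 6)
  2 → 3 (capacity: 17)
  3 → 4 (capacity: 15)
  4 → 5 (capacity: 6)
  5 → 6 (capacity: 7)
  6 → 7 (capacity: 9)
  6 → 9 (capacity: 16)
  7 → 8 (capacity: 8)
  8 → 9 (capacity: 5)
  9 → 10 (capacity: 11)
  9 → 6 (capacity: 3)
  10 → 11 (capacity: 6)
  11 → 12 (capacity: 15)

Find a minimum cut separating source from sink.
Min cut value = 6, edges: (10,11)

Min cut value: 6
Partition: S = [0, 1, 2, 3, 4, 5, 6, 7, 8, 9, 10], T = [11, 12]
Cut edges: (10,11)

By max-flow min-cut theorem, max flow = min cut = 6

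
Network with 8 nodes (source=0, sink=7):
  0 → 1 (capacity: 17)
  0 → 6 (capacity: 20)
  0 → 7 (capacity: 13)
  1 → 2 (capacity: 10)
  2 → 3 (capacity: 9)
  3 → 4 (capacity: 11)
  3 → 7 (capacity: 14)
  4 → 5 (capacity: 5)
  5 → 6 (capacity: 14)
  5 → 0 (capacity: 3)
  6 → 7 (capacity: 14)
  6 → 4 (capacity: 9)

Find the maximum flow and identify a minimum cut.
Max flow = 36, Min cut edges: (0,7), (2,3), (6,7)

Maximum flow: 36
Minimum cut: (0,7), (2,3), (6,7)
Partition: S = [0, 1, 2, 4, 5, 6], T = [3, 7]

Max-flow min-cut theorem verified: both equal 36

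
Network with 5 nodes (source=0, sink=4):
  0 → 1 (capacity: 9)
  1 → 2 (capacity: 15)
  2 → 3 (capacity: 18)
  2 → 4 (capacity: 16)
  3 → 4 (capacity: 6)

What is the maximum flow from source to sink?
Maximum flow = 9

Max flow: 9

Flow assignment:
  0 → 1: 9/9
  1 → 2: 9/15
  2 → 4: 9/16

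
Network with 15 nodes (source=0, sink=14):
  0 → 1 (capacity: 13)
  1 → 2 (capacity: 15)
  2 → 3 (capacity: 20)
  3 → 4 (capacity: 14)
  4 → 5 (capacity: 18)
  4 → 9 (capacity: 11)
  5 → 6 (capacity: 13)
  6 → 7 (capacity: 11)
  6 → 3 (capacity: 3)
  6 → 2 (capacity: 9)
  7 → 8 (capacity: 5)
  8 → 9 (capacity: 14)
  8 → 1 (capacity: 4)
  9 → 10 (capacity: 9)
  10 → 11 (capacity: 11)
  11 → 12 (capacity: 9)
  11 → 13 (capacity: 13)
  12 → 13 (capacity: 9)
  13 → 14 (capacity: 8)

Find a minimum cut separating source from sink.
Min cut value = 8, edges: (13,14)

Min cut value: 8
Partition: S = [0, 1, 2, 3, 4, 5, 6, 7, 8, 9, 10, 11, 12, 13], T = [14]
Cut edges: (13,14)

By max-flow min-cut theorem, max flow = min cut = 8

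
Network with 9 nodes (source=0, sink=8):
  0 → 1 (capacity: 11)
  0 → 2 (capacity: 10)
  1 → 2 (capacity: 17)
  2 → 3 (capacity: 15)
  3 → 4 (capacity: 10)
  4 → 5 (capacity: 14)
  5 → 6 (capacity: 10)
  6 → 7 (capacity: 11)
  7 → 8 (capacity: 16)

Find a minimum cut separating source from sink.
Min cut value = 10, edges: (5,6)

Min cut value: 10
Partition: S = [0, 1, 2, 3, 4, 5], T = [6, 7, 8]
Cut edges: (5,6)

By max-flow min-cut theorem, max flow = min cut = 10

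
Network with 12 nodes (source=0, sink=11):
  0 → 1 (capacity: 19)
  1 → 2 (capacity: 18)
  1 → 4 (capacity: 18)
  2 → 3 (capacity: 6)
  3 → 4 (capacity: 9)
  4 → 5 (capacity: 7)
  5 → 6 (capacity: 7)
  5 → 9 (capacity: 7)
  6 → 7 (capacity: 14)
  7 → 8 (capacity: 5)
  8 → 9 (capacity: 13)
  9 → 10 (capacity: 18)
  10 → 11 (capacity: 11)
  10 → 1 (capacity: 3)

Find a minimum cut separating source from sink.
Min cut value = 7, edges: (4,5)

Min cut value: 7
Partition: S = [0, 1, 2, 3, 4], T = [5, 6, 7, 8, 9, 10, 11]
Cut edges: (4,5)

By max-flow min-cut theorem, max flow = min cut = 7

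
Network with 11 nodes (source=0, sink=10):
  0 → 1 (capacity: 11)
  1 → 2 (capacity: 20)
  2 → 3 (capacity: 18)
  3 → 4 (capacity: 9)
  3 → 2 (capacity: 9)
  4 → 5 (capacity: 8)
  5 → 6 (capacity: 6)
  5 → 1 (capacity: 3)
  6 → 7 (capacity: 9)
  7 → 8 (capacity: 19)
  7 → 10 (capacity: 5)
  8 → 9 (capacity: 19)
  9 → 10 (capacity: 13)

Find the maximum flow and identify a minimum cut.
Max flow = 6, Min cut edges: (5,6)

Maximum flow: 6
Minimum cut: (5,6)
Partition: S = [0, 1, 2, 3, 4, 5], T = [6, 7, 8, 9, 10]

Max-flow min-cut theorem verified: both equal 6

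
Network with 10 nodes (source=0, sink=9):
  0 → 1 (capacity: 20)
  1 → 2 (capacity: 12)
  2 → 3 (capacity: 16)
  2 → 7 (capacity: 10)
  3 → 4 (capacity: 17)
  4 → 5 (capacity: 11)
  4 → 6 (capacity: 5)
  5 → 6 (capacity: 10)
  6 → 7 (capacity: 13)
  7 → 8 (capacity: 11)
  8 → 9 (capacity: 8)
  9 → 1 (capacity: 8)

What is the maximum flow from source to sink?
Maximum flow = 8

Max flow: 8

Flow assignment:
  0 → 1: 8/20
  1 → 2: 8/12
  2 → 3: 2/16
  2 → 7: 6/10
  3 → 4: 2/17
  4 → 6: 2/5
  6 → 7: 2/13
  7 → 8: 8/11
  8 → 9: 8/8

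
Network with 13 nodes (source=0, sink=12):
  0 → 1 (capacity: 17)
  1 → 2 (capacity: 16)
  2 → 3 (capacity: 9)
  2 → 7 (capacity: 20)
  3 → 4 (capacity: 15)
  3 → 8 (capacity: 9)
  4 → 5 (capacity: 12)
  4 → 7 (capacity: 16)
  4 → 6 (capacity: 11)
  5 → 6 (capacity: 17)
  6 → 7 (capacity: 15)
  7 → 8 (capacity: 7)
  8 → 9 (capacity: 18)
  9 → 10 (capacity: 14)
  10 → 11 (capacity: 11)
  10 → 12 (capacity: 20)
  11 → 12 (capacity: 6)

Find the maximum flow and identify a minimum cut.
Max flow = 14, Min cut edges: (9,10)

Maximum flow: 14
Minimum cut: (9,10)
Partition: S = [0, 1, 2, 3, 4, 5, 6, 7, 8, 9], T = [10, 11, 12]

Max-flow min-cut theorem verified: both equal 14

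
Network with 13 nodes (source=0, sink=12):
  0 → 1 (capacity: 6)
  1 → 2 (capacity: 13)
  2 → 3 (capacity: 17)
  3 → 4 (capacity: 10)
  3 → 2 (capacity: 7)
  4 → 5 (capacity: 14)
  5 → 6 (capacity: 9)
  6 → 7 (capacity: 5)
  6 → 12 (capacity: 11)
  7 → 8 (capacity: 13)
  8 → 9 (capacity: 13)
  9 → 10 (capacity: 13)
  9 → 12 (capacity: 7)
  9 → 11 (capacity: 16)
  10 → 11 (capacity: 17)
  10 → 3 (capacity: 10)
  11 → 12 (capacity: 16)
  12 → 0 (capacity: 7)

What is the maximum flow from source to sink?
Maximum flow = 6

Max flow: 6

Flow assignment:
  0 → 1: 6/6
  1 → 2: 6/13
  2 → 3: 6/17
  3 → 4: 6/10
  4 → 5: 6/14
  5 → 6: 6/9
  6 → 12: 6/11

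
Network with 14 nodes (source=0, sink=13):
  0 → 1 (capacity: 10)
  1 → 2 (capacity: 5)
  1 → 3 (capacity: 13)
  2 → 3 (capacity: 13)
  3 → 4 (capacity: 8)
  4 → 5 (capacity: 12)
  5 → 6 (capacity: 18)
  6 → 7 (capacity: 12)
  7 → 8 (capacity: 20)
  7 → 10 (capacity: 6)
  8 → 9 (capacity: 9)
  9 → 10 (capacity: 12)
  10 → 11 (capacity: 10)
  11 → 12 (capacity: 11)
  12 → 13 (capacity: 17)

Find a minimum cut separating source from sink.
Min cut value = 8, edges: (3,4)

Min cut value: 8
Partition: S = [0, 1, 2, 3], T = [4, 5, 6, 7, 8, 9, 10, 11, 12, 13]
Cut edges: (3,4)

By max-flow min-cut theorem, max flow = min cut = 8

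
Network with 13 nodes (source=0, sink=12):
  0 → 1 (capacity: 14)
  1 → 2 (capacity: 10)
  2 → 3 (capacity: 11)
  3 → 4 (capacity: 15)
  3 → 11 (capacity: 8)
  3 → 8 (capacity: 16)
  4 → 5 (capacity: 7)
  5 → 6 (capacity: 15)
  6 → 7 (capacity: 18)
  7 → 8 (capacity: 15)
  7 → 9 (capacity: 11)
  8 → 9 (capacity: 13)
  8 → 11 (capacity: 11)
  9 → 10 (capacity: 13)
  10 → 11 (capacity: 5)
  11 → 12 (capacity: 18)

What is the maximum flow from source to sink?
Maximum flow = 10

Max flow: 10

Flow assignment:
  0 → 1: 10/14
  1 → 2: 10/10
  2 → 3: 10/11
  3 → 11: 8/8
  3 → 8: 2/16
  8 → 11: 2/11
  11 → 12: 10/18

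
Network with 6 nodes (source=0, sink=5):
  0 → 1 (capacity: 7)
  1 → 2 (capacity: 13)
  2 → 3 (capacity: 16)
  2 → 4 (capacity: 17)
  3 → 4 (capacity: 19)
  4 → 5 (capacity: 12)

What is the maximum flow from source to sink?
Maximum flow = 7

Max flow: 7

Flow assignment:
  0 → 1: 7/7
  1 → 2: 7/13
  2 → 4: 7/17
  4 → 5: 7/12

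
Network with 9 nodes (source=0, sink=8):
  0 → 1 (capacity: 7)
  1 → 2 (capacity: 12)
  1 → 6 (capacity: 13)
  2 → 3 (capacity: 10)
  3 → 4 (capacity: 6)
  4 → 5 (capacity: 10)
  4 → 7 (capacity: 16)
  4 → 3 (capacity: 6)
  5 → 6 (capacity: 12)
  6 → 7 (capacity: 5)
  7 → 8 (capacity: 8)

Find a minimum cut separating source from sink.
Min cut value = 7, edges: (0,1)

Min cut value: 7
Partition: S = [0], T = [1, 2, 3, 4, 5, 6, 7, 8]
Cut edges: (0,1)

By max-flow min-cut theorem, max flow = min cut = 7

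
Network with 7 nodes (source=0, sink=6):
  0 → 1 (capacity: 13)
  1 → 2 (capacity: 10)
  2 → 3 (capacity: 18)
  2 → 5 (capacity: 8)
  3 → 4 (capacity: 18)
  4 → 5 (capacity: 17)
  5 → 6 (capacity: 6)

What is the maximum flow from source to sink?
Maximum flow = 6

Max flow: 6

Flow assignment:
  0 → 1: 6/13
  1 → 2: 6/10
  2 → 3: 2/18
  2 → 5: 4/8
  3 → 4: 2/18
  4 → 5: 2/17
  5 → 6: 6/6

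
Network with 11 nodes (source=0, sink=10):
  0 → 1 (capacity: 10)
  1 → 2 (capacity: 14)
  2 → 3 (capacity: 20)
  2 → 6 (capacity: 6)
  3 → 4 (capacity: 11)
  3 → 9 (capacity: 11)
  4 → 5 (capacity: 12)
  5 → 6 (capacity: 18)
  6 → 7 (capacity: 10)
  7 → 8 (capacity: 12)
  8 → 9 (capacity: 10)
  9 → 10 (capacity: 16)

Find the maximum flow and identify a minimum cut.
Max flow = 10, Min cut edges: (0,1)

Maximum flow: 10
Minimum cut: (0,1)
Partition: S = [0], T = [1, 2, 3, 4, 5, 6, 7, 8, 9, 10]

Max-flow min-cut theorem verified: both equal 10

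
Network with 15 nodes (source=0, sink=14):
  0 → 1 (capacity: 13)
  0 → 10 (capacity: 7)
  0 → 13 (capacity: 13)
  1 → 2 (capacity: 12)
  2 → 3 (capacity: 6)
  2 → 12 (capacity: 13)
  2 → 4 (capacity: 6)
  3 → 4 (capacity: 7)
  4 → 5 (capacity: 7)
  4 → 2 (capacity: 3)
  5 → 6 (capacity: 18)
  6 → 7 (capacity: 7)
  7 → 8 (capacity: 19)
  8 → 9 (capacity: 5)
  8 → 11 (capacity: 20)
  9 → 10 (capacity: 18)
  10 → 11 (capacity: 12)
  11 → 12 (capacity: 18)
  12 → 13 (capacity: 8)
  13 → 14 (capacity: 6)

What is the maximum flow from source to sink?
Maximum flow = 6

Max flow: 6

Flow assignment:
  0 → 10: 6/7
  10 → 11: 6/12
  11 → 12: 6/18
  12 → 13: 6/8
  13 → 14: 6/6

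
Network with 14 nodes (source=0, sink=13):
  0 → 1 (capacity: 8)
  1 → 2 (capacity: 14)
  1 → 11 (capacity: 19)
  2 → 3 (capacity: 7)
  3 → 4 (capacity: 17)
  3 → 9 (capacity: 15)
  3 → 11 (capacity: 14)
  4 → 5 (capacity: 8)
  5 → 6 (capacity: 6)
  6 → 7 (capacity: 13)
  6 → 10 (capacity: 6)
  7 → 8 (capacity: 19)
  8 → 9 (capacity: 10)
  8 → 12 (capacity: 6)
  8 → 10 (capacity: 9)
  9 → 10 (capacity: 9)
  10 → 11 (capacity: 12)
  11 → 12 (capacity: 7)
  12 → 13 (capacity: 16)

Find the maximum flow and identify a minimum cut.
Max flow = 8, Min cut edges: (0,1)

Maximum flow: 8
Minimum cut: (0,1)
Partition: S = [0], T = [1, 2, 3, 4, 5, 6, 7, 8, 9, 10, 11, 12, 13]

Max-flow min-cut theorem verified: both equal 8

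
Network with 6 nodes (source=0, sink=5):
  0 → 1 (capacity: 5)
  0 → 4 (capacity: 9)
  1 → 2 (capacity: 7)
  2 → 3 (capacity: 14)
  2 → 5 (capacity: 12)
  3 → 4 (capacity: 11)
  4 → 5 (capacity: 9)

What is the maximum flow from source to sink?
Maximum flow = 14

Max flow: 14

Flow assignment:
  0 → 1: 5/5
  0 → 4: 9/9
  1 → 2: 5/7
  2 → 5: 5/12
  4 → 5: 9/9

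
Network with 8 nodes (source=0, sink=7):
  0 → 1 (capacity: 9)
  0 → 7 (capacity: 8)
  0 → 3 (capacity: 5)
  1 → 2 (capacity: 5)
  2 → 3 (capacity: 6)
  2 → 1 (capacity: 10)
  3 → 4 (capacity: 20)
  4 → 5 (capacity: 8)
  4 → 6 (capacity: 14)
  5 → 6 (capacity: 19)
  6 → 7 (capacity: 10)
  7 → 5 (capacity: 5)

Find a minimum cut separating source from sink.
Min cut value = 18, edges: (0,7), (6,7)

Min cut value: 18
Partition: S = [0, 1, 2, 3, 4, 5, 6], T = [7]
Cut edges: (0,7), (6,7)

By max-flow min-cut theorem, max flow = min cut = 18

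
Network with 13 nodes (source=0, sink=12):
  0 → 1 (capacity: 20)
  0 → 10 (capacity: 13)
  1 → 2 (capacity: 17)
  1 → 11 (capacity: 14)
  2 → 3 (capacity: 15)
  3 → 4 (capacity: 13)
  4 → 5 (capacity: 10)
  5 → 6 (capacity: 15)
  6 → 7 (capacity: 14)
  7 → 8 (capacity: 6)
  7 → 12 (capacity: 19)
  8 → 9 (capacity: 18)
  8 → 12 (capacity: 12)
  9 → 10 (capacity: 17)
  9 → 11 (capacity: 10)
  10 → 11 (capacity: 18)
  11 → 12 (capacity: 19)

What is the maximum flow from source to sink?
Maximum flow = 29

Max flow: 29

Flow assignment:
  0 → 1: 16/20
  0 → 10: 13/13
  1 → 2: 10/17
  1 → 11: 6/14
  2 → 3: 10/15
  3 → 4: 10/13
  4 → 5: 10/10
  5 → 6: 10/15
  6 → 7: 10/14
  7 → 12: 10/19
  10 → 11: 13/18
  11 → 12: 19/19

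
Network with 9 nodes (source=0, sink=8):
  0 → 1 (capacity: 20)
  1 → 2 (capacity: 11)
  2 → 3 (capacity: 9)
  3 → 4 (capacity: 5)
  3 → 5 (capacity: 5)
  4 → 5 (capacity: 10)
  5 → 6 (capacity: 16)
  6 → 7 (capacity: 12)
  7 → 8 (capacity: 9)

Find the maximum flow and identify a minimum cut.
Max flow = 9, Min cut edges: (7,8)

Maximum flow: 9
Minimum cut: (7,8)
Partition: S = [0, 1, 2, 3, 4, 5, 6, 7], T = [8]

Max-flow min-cut theorem verified: both equal 9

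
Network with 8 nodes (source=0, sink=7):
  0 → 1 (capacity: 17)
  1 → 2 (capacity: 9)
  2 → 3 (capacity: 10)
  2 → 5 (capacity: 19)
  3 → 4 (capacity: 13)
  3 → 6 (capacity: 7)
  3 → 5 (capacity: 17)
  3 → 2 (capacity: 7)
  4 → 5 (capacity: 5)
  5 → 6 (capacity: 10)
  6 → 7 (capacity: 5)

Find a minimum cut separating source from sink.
Min cut value = 5, edges: (6,7)

Min cut value: 5
Partition: S = [0, 1, 2, 3, 4, 5, 6], T = [7]
Cut edges: (6,7)

By max-flow min-cut theorem, max flow = min cut = 5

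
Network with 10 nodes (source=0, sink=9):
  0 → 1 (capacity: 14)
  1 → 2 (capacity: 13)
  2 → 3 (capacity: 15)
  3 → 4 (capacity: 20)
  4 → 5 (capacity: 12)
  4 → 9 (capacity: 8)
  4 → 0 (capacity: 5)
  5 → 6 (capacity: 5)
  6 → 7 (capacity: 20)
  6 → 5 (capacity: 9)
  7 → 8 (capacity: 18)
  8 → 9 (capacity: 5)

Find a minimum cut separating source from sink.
Min cut value = 13, edges: (4,9), (8,9)

Min cut value: 13
Partition: S = [0, 1, 2, 3, 4, 5, 6, 7, 8], T = [9]
Cut edges: (4,9), (8,9)

By max-flow min-cut theorem, max flow = min cut = 13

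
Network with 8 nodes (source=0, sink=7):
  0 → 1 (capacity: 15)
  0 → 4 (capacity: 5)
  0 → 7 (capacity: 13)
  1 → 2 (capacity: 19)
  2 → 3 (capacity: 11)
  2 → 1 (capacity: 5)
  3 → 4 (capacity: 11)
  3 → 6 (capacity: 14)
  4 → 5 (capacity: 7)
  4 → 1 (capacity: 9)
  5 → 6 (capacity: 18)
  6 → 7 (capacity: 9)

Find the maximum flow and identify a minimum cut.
Max flow = 22, Min cut edges: (0,7), (6,7)

Maximum flow: 22
Minimum cut: (0,7), (6,7)
Partition: S = [0, 1, 2, 3, 4, 5, 6], T = [7]

Max-flow min-cut theorem verified: both equal 22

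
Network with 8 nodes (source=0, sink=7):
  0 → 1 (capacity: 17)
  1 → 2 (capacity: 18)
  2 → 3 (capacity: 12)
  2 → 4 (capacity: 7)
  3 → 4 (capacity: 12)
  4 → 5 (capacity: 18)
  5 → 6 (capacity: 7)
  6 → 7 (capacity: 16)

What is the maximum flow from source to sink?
Maximum flow = 7

Max flow: 7

Flow assignment:
  0 → 1: 7/17
  1 → 2: 7/18
  2 → 3: 7/12
  3 → 4: 7/12
  4 → 5: 7/18
  5 → 6: 7/7
  6 → 7: 7/16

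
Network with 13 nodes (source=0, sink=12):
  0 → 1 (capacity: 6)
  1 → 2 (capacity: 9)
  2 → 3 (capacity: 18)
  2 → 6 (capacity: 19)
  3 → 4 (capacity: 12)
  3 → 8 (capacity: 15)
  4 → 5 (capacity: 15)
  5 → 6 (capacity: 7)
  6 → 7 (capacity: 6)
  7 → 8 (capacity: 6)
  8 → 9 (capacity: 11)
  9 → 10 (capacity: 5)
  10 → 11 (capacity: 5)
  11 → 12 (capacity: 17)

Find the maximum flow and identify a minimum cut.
Max flow = 5, Min cut edges: (10,11)

Maximum flow: 5
Minimum cut: (10,11)
Partition: S = [0, 1, 2, 3, 4, 5, 6, 7, 8, 9, 10], T = [11, 12]

Max-flow min-cut theorem verified: both equal 5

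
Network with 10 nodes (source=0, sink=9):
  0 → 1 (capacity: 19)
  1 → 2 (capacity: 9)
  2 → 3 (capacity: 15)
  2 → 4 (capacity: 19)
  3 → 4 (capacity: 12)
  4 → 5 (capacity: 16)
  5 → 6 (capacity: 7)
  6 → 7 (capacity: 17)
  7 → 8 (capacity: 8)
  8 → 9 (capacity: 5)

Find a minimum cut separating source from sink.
Min cut value = 5, edges: (8,9)

Min cut value: 5
Partition: S = [0, 1, 2, 3, 4, 5, 6, 7, 8], T = [9]
Cut edges: (8,9)

By max-flow min-cut theorem, max flow = min cut = 5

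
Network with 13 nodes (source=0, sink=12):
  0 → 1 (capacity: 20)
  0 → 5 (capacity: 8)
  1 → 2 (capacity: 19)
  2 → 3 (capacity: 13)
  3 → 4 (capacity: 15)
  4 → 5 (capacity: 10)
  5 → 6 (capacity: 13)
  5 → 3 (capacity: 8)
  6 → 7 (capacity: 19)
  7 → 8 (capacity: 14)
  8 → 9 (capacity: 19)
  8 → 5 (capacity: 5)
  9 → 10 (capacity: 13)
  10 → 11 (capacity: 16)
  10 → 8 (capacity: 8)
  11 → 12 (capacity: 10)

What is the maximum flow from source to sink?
Maximum flow = 10

Max flow: 10

Flow assignment:
  0 → 1: 10/20
  1 → 2: 10/19
  2 → 3: 10/13
  3 → 4: 10/15
  4 → 5: 10/10
  5 → 6: 13/13
  6 → 7: 13/19
  7 → 8: 13/14
  8 → 9: 13/19
  8 → 5: 3/5
  9 → 10: 13/13
  10 → 11: 10/16
  10 → 8: 3/8
  11 → 12: 10/10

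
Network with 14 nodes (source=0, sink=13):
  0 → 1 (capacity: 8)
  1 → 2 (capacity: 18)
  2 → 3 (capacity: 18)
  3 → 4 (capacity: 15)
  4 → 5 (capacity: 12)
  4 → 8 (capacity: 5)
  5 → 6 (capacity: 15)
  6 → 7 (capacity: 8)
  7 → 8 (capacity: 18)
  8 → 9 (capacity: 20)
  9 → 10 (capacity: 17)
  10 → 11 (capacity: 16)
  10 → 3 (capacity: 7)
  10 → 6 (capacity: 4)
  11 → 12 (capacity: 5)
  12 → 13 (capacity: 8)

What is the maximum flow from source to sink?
Maximum flow = 5

Max flow: 5

Flow assignment:
  0 → 1: 5/8
  1 → 2: 5/18
  2 → 3: 5/18
  3 → 4: 8/15
  4 → 5: 3/12
  4 → 8: 5/5
  5 → 6: 3/15
  6 → 7: 3/8
  7 → 8: 3/18
  8 → 9: 8/20
  9 → 10: 8/17
  10 → 11: 5/16
  10 → 3: 3/7
  11 → 12: 5/5
  12 → 13: 5/8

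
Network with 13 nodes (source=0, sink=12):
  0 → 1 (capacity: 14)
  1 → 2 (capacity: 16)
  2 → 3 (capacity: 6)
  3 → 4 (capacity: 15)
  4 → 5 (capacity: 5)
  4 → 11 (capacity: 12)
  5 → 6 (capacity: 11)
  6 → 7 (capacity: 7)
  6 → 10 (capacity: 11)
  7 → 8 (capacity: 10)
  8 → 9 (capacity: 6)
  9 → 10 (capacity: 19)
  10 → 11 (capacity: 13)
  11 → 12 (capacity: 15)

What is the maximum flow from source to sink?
Maximum flow = 6

Max flow: 6

Flow assignment:
  0 → 1: 6/14
  1 → 2: 6/16
  2 → 3: 6/6
  3 → 4: 6/15
  4 → 11: 6/12
  11 → 12: 6/15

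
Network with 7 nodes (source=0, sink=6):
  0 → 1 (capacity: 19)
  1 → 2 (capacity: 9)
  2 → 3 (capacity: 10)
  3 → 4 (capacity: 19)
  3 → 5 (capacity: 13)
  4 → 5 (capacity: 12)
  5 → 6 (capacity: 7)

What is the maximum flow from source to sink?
Maximum flow = 7

Max flow: 7

Flow assignment:
  0 → 1: 7/19
  1 → 2: 7/9
  2 → 3: 7/10
  3 → 5: 7/13
  5 → 6: 7/7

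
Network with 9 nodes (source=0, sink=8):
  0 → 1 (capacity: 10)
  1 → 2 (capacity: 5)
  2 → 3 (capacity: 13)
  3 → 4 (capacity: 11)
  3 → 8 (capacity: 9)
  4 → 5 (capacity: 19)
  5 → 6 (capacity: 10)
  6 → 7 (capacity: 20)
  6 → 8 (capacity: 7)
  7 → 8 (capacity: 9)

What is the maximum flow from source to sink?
Maximum flow = 5

Max flow: 5

Flow assignment:
  0 → 1: 5/10
  1 → 2: 5/5
  2 → 3: 5/13
  3 → 8: 5/9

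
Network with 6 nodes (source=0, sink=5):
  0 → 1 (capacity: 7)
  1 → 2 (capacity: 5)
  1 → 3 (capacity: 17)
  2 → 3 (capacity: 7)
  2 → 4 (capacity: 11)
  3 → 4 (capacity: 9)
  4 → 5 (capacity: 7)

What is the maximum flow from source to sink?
Maximum flow = 7

Max flow: 7

Flow assignment:
  0 → 1: 7/7
  1 → 2: 5/5
  1 → 3: 2/17
  2 → 4: 5/11
  3 → 4: 2/9
  4 → 5: 7/7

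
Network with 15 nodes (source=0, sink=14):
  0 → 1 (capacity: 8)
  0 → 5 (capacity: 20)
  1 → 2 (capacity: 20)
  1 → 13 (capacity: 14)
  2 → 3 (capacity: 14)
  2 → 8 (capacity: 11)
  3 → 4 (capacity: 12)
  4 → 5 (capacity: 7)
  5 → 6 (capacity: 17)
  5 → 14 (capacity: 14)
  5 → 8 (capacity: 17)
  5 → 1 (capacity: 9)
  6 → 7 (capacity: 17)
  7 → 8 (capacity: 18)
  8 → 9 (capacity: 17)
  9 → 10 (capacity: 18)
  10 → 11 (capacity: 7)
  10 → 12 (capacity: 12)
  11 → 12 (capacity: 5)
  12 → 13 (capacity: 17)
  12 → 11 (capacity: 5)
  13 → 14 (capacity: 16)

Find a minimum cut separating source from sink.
Min cut value = 28, edges: (0,1), (0,5)

Min cut value: 28
Partition: S = [0], T = [1, 2, 3, 4, 5, 6, 7, 8, 9, 10, 11, 12, 13, 14]
Cut edges: (0,1), (0,5)

By max-flow min-cut theorem, max flow = min cut = 28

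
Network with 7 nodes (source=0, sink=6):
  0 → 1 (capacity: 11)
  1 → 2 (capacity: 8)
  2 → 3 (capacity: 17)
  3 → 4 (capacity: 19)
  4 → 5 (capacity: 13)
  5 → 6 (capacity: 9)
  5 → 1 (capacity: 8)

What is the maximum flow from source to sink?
Maximum flow = 8

Max flow: 8

Flow assignment:
  0 → 1: 8/11
  1 → 2: 8/8
  2 → 3: 8/17
  3 → 4: 8/19
  4 → 5: 8/13
  5 → 6: 8/9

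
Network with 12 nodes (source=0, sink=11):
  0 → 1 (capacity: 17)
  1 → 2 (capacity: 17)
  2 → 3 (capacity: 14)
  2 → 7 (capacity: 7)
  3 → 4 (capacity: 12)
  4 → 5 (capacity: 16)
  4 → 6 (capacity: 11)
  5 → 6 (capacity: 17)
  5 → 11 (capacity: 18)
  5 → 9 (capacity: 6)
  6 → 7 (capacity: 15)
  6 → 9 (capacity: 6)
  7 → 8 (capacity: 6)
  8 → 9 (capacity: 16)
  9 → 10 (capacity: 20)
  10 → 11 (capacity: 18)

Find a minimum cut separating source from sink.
Min cut value = 17, edges: (1,2)

Min cut value: 17
Partition: S = [0, 1], T = [2, 3, 4, 5, 6, 7, 8, 9, 10, 11]
Cut edges: (1,2)

By max-flow min-cut theorem, max flow = min cut = 17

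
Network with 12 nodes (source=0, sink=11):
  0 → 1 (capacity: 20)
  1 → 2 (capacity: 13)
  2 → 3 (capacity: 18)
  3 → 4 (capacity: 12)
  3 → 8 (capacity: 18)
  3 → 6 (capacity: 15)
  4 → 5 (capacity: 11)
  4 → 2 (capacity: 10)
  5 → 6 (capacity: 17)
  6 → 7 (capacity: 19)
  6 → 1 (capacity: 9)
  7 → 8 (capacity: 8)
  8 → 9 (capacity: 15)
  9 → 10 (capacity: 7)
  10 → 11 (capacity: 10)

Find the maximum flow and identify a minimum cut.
Max flow = 7, Min cut edges: (9,10)

Maximum flow: 7
Minimum cut: (9,10)
Partition: S = [0, 1, 2, 3, 4, 5, 6, 7, 8, 9], T = [10, 11]

Max-flow min-cut theorem verified: both equal 7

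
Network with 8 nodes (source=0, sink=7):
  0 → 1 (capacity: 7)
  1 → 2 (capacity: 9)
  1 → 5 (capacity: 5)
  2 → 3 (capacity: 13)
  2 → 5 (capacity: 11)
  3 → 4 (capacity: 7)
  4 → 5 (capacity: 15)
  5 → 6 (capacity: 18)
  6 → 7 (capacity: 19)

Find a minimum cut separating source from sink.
Min cut value = 7, edges: (0,1)

Min cut value: 7
Partition: S = [0], T = [1, 2, 3, 4, 5, 6, 7]
Cut edges: (0,1)

By max-flow min-cut theorem, max flow = min cut = 7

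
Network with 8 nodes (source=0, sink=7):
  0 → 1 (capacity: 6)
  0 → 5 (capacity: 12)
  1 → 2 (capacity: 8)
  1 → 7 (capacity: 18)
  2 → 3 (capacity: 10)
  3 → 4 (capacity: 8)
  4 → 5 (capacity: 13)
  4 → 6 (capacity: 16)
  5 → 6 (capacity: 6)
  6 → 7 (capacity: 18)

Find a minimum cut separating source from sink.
Min cut value = 12, edges: (0,1), (5,6)

Min cut value: 12
Partition: S = [0, 5], T = [1, 2, 3, 4, 6, 7]
Cut edges: (0,1), (5,6)

By max-flow min-cut theorem, max flow = min cut = 12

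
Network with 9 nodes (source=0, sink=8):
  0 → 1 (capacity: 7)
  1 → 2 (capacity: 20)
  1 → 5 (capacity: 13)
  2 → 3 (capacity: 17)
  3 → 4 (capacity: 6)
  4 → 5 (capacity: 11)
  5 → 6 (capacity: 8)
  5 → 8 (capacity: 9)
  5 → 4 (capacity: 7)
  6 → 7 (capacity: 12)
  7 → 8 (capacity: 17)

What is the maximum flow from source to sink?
Maximum flow = 7

Max flow: 7

Flow assignment:
  0 → 1: 7/7
  1 → 5: 7/13
  5 → 8: 7/9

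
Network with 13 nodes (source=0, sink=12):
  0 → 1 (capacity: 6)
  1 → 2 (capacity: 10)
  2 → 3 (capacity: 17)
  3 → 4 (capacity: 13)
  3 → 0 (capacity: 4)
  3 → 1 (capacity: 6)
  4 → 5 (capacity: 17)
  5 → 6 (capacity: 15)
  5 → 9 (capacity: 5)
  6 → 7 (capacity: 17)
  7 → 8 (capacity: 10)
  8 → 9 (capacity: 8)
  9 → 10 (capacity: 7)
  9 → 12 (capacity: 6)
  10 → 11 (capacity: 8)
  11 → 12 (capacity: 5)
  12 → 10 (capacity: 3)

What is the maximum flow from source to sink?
Maximum flow = 6

Max flow: 6

Flow assignment:
  0 → 1: 6/6
  1 → 2: 6/10
  2 → 3: 6/17
  3 → 4: 6/13
  4 → 5: 6/17
  5 → 6: 1/15
  5 → 9: 5/5
  6 → 7: 1/17
  7 → 8: 1/10
  8 → 9: 1/8
  9 → 12: 6/6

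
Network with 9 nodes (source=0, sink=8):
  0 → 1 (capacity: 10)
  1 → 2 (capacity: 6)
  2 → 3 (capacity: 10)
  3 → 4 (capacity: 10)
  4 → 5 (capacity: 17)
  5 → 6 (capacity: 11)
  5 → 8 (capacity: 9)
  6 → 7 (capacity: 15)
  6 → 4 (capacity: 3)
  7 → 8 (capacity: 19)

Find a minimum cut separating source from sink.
Min cut value = 6, edges: (1,2)

Min cut value: 6
Partition: S = [0, 1], T = [2, 3, 4, 5, 6, 7, 8]
Cut edges: (1,2)

By max-flow min-cut theorem, max flow = min cut = 6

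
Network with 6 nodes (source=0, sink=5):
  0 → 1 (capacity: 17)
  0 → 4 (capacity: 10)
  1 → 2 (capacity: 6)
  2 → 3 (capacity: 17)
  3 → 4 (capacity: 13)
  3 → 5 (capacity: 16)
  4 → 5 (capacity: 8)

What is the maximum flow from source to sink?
Maximum flow = 14

Max flow: 14

Flow assignment:
  0 → 1: 6/17
  0 → 4: 8/10
  1 → 2: 6/6
  2 → 3: 6/17
  3 → 5: 6/16
  4 → 5: 8/8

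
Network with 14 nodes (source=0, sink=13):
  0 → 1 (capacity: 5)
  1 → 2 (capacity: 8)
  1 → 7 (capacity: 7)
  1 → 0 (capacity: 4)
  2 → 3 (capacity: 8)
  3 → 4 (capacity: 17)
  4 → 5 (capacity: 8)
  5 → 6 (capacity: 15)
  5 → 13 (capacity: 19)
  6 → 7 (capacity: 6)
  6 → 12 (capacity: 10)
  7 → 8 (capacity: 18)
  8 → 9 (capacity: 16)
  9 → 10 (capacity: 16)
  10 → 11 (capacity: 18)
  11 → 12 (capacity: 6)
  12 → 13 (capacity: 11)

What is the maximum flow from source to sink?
Maximum flow = 5

Max flow: 5

Flow assignment:
  0 → 1: 5/5
  1 → 2: 5/8
  2 → 3: 5/8
  3 → 4: 5/17
  4 → 5: 5/8
  5 → 13: 5/19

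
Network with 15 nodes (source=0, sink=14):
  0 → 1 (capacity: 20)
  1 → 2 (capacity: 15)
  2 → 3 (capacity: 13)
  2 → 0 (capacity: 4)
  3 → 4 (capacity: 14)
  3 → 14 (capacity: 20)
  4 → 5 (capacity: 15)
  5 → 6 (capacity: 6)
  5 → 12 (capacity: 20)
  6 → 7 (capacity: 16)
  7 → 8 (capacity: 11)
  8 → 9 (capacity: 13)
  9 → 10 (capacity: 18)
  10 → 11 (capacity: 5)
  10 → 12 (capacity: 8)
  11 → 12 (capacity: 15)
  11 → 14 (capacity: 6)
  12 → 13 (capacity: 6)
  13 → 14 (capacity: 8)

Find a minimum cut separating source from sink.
Min cut value = 13, edges: (2,3)

Min cut value: 13
Partition: S = [0, 1, 2], T = [3, 4, 5, 6, 7, 8, 9, 10, 11, 12, 13, 14]
Cut edges: (2,3)

By max-flow min-cut theorem, max flow = min cut = 13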